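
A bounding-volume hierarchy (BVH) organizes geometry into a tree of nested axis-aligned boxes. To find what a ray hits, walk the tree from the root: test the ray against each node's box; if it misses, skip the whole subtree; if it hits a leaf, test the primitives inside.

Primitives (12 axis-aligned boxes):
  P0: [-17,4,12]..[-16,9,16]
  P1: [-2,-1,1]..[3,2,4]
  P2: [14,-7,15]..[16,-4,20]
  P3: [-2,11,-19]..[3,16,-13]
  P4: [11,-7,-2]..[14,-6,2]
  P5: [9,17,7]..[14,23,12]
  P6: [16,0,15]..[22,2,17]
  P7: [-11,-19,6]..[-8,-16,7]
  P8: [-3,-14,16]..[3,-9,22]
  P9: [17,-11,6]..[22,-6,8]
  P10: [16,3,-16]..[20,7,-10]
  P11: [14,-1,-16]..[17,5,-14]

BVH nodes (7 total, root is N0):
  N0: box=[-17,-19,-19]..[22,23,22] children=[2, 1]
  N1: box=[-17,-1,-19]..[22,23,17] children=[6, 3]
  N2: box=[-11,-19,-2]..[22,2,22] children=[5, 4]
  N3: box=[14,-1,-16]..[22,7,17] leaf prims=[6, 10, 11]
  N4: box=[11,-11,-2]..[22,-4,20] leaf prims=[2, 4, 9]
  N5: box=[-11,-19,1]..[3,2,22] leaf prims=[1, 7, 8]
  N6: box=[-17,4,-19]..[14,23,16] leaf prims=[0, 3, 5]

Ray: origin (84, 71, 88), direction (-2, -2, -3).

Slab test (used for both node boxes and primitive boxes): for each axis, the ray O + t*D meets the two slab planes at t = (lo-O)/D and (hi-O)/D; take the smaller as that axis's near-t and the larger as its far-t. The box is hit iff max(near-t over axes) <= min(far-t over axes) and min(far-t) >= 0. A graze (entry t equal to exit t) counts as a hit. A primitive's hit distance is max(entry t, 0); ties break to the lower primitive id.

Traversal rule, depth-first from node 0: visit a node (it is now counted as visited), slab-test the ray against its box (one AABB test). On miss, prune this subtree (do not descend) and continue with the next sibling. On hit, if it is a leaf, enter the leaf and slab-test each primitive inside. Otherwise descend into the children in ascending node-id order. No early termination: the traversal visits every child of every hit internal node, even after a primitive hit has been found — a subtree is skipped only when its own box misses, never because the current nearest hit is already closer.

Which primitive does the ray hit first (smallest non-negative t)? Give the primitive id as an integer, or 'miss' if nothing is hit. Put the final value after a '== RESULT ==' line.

Walk:
N0 x:[31,101/2] y:[24,45] z:[22,107/3] -> hit [31,107/3], descend [1, 2]
  N1 x:[31,101/2] y:[24,36] z:[71/3,107/3] -> hit [31,107/3], descend [3, 6]
    N3 x:[31,35] y:[32,36] z:[71/3,104/3] -> hit [32,104/3] leaf, test {P6(miss), P10@t=98/3, P11@t=34}
    N6 x:[35,101/2] y:[24,67/2] z:[24,107/3] -> miss, prune
  N2 x:[31,95/2] y:[69/2,45] z:[22,30] -> miss, prune

Summary -> nodes [0, 1, 3, 6, 2]; box-tests=5; leaf-entries=1; first=P10

== RESULT ==
10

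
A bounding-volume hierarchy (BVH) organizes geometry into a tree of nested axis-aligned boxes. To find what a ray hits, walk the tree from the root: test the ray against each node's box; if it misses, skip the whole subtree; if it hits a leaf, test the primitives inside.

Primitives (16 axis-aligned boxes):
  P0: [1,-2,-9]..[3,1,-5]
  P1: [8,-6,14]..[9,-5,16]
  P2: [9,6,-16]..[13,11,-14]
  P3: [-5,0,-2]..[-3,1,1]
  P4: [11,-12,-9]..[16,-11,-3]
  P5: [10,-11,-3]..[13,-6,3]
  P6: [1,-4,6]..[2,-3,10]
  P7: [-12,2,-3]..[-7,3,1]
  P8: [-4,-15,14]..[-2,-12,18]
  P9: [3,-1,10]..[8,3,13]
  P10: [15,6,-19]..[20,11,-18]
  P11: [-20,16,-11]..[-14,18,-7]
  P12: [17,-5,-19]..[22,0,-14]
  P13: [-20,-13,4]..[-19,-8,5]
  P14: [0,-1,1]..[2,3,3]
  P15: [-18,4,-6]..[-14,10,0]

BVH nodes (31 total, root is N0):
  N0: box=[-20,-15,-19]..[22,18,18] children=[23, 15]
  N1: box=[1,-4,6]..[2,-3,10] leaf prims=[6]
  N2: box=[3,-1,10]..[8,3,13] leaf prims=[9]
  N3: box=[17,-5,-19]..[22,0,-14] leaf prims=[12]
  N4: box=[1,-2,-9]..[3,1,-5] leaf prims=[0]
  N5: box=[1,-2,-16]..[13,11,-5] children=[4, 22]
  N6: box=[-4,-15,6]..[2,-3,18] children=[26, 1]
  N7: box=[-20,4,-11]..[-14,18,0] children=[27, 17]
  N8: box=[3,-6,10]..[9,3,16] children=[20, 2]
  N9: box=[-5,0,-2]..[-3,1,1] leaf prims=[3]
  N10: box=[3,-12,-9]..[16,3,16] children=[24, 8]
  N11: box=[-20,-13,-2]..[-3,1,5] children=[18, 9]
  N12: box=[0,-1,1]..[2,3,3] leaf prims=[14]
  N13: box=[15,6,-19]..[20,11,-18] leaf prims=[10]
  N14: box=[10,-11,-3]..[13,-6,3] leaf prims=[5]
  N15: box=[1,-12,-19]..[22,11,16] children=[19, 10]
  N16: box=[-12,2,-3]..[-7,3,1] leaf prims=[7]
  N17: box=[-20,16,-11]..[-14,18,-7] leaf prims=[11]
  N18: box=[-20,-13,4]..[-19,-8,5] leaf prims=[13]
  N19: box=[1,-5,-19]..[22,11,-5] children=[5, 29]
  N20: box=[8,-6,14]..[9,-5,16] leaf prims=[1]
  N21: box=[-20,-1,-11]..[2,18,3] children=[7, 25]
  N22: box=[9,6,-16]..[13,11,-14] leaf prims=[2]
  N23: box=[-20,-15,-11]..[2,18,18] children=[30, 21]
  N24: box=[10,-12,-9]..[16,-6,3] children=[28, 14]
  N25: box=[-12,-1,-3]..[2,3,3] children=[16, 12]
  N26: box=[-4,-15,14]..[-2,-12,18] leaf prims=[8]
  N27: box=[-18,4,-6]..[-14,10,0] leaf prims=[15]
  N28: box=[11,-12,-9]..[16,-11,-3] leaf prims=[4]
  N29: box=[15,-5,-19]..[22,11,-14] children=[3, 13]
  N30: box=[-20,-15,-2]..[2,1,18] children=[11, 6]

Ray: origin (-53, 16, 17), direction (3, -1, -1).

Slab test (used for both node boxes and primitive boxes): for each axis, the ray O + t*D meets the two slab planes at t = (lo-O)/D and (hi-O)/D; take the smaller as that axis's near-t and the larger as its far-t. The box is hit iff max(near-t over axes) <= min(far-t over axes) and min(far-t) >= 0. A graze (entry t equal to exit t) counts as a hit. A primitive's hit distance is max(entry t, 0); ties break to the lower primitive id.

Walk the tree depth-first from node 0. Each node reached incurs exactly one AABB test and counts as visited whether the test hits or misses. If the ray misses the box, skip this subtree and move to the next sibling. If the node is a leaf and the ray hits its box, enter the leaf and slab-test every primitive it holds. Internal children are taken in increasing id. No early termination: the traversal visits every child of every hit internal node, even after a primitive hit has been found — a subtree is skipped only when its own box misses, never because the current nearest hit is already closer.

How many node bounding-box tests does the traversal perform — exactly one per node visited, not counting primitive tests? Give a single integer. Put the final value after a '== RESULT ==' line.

Trace the traversal:
N0 x:[11,25] y:[-2,31] z:[-1,36] -> hit [11,25], descend [15, 23]
  N15 x:[18,25] y:[5,28] z:[1,36] -> hit [18,25], descend [10, 19]
    N10 x:[56/3,23] y:[13,28] z:[1,26] -> hit [56/3,23], descend [8, 24]
      N8 x:[56/3,62/3] y:[13,22] z:[1,7] -> miss, prune
      N24 x:[21,23] y:[22,28] z:[14,26] -> hit [22,23], descend [14, 28]
        N14 x:[21,22] y:[22,27] z:[14,20] -> miss, prune
        N28 x:[64/3,23] y:[27,28] z:[20,26] -> miss, prune
    N19 x:[18,25] y:[5,21] z:[22,36] -> miss, prune
  N23 x:[11,55/3] y:[-2,31] z:[-1,28] -> hit [11,55/3], descend [21, 30]
    N21 x:[11,55/3] y:[-2,17] z:[14,28] -> hit [14,17], descend [7, 25]
      N7 x:[11,13] y:[-2,12] z:[17,28] -> miss, prune
      N25 x:[41/3,55/3] y:[13,17] z:[14,20] -> hit [14,17], descend [12, 16]
        N12 x:[53/3,55/3] y:[13,17] z:[14,16] -> miss, prune
        N16 x:[41/3,46/3] y:[13,14] z:[16,20] -> miss, prune
    N30 x:[11,55/3] y:[15,31] z:[-1,19] -> hit [15,55/3], descend [6, 11]
      N6 x:[49/3,55/3] y:[19,31] z:[-1,11] -> miss, prune
      N11 x:[11,50/3] y:[15,29] z:[12,19] -> hit [15,50/3], descend [9, 18]
        N9 x:[16,50/3] y:[15,16] z:[16,19] -> hit [16,16] leaf, test {P3@t=16}
        N18 x:[11,34/3] y:[24,29] z:[12,13] -> miss, prune

Summary -> nodes [0, 15, 10, 8, 24, 14, 28, 19, 23, 21, 7, 25, 12, 16, 30, 6, 11, 9, 18]; box-tests=19; leaf-entries=1; first=P3

== RESULT ==
19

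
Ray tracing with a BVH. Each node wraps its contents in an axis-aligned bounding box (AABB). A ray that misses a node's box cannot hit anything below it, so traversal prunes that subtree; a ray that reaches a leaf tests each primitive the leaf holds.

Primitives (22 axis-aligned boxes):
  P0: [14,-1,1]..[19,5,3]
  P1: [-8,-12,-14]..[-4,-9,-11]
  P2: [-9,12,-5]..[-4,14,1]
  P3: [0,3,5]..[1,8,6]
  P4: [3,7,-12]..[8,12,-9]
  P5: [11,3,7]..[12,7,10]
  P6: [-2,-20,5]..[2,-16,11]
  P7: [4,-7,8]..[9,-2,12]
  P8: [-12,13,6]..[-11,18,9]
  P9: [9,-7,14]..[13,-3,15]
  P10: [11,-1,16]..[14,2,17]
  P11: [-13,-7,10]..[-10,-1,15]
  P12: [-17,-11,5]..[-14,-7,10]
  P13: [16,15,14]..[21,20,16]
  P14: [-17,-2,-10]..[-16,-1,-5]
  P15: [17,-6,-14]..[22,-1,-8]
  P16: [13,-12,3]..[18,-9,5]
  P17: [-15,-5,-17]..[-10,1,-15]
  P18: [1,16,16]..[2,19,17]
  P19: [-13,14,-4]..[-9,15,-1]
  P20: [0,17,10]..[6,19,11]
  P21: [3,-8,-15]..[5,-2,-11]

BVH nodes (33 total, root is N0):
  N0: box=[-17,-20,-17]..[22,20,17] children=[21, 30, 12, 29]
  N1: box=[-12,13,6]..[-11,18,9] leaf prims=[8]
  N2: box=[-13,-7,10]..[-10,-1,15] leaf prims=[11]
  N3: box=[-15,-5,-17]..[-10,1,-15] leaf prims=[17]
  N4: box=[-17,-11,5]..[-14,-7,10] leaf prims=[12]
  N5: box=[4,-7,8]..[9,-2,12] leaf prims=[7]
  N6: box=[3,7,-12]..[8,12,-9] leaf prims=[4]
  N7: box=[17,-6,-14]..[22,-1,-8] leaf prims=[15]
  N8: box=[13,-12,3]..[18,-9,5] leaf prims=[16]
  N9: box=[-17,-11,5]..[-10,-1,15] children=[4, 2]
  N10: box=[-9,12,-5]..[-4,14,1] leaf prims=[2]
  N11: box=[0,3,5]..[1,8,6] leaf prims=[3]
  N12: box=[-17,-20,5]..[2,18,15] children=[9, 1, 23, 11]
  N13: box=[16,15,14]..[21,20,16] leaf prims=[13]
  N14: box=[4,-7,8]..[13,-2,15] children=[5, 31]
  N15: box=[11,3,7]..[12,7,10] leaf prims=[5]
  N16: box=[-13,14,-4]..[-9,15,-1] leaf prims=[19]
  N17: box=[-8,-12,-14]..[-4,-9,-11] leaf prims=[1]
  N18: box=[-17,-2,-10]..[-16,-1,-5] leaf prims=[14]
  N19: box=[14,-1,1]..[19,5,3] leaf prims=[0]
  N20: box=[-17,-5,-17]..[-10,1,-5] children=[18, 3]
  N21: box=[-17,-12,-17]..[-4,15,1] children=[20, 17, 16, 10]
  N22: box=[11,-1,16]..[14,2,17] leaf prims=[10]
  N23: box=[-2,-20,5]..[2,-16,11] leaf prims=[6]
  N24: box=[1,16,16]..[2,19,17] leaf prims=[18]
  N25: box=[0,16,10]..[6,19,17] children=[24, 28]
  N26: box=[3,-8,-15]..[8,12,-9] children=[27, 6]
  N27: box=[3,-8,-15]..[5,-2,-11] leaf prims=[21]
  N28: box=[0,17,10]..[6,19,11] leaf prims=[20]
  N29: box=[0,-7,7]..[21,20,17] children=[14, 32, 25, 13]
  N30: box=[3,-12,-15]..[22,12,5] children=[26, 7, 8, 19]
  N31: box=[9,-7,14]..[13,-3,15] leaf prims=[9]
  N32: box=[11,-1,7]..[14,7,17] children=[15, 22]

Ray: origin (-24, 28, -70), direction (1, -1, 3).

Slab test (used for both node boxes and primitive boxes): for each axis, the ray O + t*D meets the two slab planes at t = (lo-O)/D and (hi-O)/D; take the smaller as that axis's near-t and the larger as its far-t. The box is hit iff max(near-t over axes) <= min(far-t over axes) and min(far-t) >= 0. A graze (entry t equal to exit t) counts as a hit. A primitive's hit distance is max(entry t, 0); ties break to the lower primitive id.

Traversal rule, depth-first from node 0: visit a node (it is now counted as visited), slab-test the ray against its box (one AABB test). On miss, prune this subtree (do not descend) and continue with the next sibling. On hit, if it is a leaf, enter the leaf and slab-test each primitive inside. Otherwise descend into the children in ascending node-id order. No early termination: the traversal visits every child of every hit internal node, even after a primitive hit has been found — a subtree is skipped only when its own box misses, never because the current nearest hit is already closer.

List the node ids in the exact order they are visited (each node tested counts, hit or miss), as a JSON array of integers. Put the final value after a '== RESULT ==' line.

Traverse from the root:
N0 x:[7,46] y:[8,48] z:[53/3,29] -> hit [53/3,29], descend [12, 21, 29, 30]
  N12 x:[7,26] y:[10,48] z:[25,85/3] -> hit [25,26], descend [1, 9, 11, 23]
    N1 x:[12,13] y:[10,15] z:[76/3,79/3] -> miss, prune
    N9 x:[7,14] y:[29,39] z:[25,85/3] -> miss, prune
    N11 x:[24,25] y:[20,25] z:[25,76/3] -> hit [25,25] leaf, test {P3@t=25}
    N23 x:[22,26] y:[44,48] z:[25,27] -> miss, prune
  N21 x:[7,20] y:[13,40] z:[53/3,71/3] -> hit [53/3,20], descend [10, 16, 17, 20]
    N10 x:[15,20] y:[14,16] z:[65/3,71/3] -> miss, prune
    N16 x:[11,15] y:[13,14] z:[22,23] -> miss, prune
    N17 x:[16,20] y:[37,40] z:[56/3,59/3] -> miss, prune
    N20 x:[7,14] y:[27,33] z:[53/3,65/3] -> miss, prune
  N29 x:[24,45] y:[8,35] z:[77/3,29] -> hit [77/3,29], descend [13, 14, 25, 32]
    N13 x:[40,45] y:[8,13] z:[28,86/3] -> miss, prune
    N14 x:[28,37] y:[30,35] z:[26,85/3] -> miss, prune
    N25 x:[24,30] y:[9,12] z:[80/3,29] -> miss, prune
    N32 x:[35,38] y:[21,29] z:[77/3,29] -> miss, prune
  N30 x:[27,46] y:[16,40] z:[55/3,25] -> miss, prune

Summary -> nodes [0, 12, 1, 9, 11, 23, 21, 10, 16, 17, 20, 29, 13, 14, 25, 32, 30]; box-tests=17; leaf-entries=1; first=P3

== RESULT ==
[0, 12, 1, 9, 11, 23, 21, 10, 16, 17, 20, 29, 13, 14, 25, 32, 30]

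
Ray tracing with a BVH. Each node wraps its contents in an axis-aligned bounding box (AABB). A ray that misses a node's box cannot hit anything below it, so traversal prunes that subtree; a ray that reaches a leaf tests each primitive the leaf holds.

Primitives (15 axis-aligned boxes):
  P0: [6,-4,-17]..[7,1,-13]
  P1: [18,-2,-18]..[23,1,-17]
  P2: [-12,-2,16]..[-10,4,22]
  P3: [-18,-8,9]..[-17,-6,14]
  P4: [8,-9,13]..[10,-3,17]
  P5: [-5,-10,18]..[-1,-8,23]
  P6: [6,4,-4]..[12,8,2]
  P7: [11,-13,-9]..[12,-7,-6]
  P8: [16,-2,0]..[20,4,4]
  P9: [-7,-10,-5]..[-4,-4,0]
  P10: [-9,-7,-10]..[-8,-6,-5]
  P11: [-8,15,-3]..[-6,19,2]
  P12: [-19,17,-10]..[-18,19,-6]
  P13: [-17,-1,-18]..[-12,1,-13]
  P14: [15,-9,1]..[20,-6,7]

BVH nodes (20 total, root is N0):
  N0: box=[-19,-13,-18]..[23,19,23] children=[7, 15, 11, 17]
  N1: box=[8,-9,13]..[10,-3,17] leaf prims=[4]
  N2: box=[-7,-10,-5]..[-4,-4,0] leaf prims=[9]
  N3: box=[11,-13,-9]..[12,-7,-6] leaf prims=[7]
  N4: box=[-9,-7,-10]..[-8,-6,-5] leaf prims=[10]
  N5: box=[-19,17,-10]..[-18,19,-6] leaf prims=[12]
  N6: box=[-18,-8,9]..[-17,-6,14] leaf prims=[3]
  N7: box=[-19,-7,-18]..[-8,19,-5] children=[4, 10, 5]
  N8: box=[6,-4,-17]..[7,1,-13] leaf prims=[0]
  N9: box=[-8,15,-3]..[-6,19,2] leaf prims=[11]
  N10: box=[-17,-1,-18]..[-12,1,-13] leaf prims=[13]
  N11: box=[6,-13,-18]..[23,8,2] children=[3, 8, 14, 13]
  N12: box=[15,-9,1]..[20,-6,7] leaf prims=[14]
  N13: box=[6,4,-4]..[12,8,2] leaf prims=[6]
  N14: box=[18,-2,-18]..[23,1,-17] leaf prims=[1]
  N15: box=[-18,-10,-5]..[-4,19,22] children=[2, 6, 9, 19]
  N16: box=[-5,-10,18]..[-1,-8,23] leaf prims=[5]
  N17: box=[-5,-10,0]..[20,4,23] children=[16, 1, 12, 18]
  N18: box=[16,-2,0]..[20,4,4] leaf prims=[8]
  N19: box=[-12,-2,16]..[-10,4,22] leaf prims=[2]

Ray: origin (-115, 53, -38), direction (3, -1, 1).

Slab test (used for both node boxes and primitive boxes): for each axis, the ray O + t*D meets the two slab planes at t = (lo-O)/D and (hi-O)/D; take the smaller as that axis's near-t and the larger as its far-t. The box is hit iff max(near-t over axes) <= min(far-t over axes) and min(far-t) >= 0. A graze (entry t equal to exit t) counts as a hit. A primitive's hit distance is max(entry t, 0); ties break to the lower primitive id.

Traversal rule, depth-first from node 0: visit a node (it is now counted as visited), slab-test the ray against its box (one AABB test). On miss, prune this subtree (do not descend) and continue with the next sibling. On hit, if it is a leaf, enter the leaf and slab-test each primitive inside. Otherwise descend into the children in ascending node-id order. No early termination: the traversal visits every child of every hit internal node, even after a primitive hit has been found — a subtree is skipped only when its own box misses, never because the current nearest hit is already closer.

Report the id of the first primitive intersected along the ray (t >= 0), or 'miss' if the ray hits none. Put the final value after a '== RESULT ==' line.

Walk:
N0 x:[32,46] y:[34,66] z:[20,61] -> hit [34,46], descend [7, 11, 15, 17]
  N7 x:[32,107/3] y:[34,60] z:[20,33] -> miss, prune
  N11 x:[121/3,46] y:[45,66] z:[20,40] -> miss, prune
  N15 x:[97/3,37] y:[34,63] z:[33,60] -> hit [34,37], descend [2, 6, 9, 19]
    N2 x:[36,37] y:[57,63] z:[33,38] -> miss, prune
    N6 x:[97/3,98/3] y:[59,61] z:[47,52] -> miss, prune
    N9 x:[107/3,109/3] y:[34,38] z:[35,40] -> hit [107/3,109/3] leaf, test {P11@t=107/3}
    N19 x:[103/3,35] y:[49,55] z:[54,60] -> miss, prune
  N17 x:[110/3,45] y:[49,63] z:[38,61] -> miss, prune

9 AABB tests over nodes [0, 7, 11, 15, 2, 6, 9, 19, 17]; 1 leaf entered; closest P11.

== RESULT ==
11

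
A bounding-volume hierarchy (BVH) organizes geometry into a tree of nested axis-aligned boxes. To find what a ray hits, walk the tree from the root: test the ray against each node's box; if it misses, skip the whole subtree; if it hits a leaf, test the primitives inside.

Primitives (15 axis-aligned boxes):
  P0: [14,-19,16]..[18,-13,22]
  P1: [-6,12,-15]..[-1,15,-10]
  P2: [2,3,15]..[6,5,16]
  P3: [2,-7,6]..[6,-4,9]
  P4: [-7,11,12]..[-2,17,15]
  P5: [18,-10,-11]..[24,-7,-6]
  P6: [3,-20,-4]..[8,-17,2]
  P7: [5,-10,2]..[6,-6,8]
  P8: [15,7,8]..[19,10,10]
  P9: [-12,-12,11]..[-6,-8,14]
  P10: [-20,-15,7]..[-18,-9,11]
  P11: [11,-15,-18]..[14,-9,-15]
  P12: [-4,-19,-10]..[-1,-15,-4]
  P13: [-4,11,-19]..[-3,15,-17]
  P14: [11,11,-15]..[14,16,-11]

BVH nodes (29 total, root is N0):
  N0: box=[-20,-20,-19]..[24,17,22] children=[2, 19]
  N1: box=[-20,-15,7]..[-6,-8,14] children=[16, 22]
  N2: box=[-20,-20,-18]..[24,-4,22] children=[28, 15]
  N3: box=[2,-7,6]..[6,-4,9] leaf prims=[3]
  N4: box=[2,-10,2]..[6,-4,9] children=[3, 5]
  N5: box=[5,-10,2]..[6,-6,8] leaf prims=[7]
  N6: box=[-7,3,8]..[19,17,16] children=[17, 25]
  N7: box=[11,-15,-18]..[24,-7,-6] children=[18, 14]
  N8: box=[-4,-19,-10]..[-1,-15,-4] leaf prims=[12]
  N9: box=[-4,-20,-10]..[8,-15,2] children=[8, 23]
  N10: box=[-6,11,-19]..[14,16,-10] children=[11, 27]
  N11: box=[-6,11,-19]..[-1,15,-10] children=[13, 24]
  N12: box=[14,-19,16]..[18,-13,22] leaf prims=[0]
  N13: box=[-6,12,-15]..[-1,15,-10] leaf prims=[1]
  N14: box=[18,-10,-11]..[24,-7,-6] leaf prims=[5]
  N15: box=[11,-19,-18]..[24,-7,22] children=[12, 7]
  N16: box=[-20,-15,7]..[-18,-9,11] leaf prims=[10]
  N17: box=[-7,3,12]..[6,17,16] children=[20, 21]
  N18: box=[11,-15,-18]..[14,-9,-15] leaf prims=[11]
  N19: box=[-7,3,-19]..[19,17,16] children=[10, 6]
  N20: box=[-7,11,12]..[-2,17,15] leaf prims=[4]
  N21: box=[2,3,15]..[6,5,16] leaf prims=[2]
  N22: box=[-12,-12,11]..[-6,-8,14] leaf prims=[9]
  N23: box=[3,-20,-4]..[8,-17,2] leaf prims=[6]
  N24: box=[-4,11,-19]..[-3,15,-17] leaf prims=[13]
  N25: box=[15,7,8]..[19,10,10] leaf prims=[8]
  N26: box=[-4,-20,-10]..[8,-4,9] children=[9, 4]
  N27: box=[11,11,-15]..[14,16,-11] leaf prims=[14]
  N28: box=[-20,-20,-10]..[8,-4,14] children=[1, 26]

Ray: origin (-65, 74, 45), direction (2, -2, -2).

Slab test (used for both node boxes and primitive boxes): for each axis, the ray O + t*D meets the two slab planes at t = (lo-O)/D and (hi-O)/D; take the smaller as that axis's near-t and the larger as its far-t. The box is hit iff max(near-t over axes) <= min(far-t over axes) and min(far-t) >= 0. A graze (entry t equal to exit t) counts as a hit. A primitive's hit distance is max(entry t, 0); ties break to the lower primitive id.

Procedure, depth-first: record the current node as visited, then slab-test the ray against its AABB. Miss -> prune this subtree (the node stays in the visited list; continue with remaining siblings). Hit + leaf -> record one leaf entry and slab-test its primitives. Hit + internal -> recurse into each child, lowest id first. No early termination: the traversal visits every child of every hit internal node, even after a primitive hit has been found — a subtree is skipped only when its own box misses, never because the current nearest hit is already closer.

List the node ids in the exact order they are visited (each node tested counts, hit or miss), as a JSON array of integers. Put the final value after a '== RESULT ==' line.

Traverse from the root:
N0 x:[45/2,89/2] y:[57/2,47] z:[23/2,32] -> hit [57/2,32], descend [2, 19]
  N2 x:[45/2,89/2] y:[39,47] z:[23/2,63/2] -> miss, prune
  N19 x:[29,42] y:[57/2,71/2] z:[29/2,32] -> hit [29,32], descend [6, 10]
    N6 x:[29,42] y:[57/2,71/2] z:[29/2,37/2] -> miss, prune
    N10 x:[59/2,79/2] y:[29,63/2] z:[55/2,32] -> hit [59/2,63/2], descend [11, 27]
      N11 x:[59/2,32] y:[59/2,63/2] z:[55/2,32] -> hit [59/2,63/2], descend [13, 24]
        N13 x:[59/2,32] y:[59/2,31] z:[55/2,30] -> hit [59/2,30] leaf, test {P1@t=59/2}
        N24 x:[61/2,31] y:[59/2,63/2] z:[31,32] -> hit [31,31] leaf, test {P13@t=31}
      N27 x:[38,79/2] y:[29,63/2] z:[28,30] -> miss, prune

Summary -> nodes [0, 2, 19, 6, 10, 11, 13, 24, 27]; box-tests=9; leaf-entries=2; first=P1

== RESULT ==
[0, 2, 19, 6, 10, 11, 13, 24, 27]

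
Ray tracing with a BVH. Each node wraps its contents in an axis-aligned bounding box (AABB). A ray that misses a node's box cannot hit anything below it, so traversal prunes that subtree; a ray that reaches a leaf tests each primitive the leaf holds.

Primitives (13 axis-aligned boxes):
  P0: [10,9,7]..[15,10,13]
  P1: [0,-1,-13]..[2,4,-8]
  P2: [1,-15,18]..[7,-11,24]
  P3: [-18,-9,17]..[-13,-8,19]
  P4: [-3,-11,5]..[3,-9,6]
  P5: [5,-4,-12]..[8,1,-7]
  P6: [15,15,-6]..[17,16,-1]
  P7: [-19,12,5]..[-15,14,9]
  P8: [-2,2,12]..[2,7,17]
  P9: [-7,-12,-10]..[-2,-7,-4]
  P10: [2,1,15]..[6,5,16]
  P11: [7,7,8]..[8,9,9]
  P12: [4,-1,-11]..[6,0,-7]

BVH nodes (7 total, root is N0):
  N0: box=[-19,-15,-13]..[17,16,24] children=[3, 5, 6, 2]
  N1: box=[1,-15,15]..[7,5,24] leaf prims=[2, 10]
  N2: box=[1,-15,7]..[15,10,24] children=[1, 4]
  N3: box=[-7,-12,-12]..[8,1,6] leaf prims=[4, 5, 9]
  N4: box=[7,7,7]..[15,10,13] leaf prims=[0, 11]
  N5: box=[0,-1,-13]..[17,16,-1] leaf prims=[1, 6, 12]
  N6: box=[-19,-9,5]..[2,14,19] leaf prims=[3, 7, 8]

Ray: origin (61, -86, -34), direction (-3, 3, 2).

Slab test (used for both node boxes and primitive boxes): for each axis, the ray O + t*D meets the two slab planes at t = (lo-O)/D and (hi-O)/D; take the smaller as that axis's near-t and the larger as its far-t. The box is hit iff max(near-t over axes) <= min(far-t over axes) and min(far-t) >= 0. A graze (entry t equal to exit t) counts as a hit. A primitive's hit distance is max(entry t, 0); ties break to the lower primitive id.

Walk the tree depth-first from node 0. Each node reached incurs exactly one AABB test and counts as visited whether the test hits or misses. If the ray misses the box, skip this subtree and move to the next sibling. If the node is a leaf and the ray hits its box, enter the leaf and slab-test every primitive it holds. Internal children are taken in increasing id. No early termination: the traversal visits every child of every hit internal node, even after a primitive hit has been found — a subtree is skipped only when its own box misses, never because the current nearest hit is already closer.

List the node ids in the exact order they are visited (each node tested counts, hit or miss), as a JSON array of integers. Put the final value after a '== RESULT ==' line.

Walk:
N0 x:[44/3,80/3] y:[71/3,34] z:[21/2,29] -> hit [71/3,80/3], descend [2, 3, 5, 6]
  N2 x:[46/3,20] y:[71/3,32] z:[41/2,29] -> miss, prune
  N3 x:[53/3,68/3] y:[74/3,29] z:[11,20] -> miss, prune
  N5 x:[44/3,61/3] y:[85/3,34] z:[21/2,33/2] -> miss, prune
  N6 x:[59/3,80/3] y:[77/3,100/3] z:[39/2,53/2] -> hit [77/3,53/2] leaf, test {P3@t=77/3, P7(miss), P8(miss)}

order=[0, 2, 3, 5, 6]  |boxes|=5  |leaves|=1  hit=P3

== RESULT ==
[0, 2, 3, 5, 6]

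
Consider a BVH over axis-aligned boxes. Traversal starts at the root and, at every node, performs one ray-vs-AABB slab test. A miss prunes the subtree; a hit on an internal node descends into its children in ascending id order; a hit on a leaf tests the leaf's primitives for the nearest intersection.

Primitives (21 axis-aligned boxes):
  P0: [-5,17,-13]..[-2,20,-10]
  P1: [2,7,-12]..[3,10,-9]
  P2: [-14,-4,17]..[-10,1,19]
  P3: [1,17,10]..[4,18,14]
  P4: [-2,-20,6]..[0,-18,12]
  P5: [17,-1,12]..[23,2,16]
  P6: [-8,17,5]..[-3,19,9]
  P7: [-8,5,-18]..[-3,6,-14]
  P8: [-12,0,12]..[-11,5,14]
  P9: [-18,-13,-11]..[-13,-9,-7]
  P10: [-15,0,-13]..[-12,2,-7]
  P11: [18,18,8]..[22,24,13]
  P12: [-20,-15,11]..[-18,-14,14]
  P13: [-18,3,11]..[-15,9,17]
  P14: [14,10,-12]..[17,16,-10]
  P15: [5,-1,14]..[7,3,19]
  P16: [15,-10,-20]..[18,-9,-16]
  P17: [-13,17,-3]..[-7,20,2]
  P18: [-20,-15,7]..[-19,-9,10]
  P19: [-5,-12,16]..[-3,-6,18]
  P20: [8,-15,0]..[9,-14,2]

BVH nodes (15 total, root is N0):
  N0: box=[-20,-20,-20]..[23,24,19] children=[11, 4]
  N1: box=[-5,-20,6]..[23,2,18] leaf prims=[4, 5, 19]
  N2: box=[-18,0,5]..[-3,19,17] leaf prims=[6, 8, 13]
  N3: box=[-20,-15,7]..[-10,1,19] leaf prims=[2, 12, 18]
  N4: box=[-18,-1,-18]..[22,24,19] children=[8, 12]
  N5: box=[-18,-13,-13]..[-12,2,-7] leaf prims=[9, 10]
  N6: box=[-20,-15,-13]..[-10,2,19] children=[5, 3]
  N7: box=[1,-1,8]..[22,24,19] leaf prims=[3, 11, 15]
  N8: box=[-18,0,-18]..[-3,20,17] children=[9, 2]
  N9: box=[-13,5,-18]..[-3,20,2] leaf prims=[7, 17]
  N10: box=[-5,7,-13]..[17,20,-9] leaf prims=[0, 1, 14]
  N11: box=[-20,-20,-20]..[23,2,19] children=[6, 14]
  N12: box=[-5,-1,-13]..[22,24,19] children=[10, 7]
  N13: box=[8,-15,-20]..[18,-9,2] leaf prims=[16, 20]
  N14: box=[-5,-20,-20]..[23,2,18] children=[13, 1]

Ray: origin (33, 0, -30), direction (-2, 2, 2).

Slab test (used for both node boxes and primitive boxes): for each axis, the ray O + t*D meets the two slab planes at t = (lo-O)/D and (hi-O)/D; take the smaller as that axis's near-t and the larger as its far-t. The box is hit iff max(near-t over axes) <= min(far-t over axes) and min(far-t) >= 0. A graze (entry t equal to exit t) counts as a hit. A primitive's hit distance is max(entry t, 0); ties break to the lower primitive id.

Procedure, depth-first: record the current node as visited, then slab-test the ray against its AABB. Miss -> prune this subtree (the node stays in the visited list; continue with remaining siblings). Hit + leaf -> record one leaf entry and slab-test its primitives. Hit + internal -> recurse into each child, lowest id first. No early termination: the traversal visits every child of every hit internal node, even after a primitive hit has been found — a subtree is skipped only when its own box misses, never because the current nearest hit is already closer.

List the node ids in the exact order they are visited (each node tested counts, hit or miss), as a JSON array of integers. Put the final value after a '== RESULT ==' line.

Walk:
N0 x:[5,53/2] y:[-10,12] z:[5,49/2] -> hit [5,12], descend [4, 11]
  N4 x:[11/2,51/2] y:[-1/2,12] z:[6,49/2] -> hit [6,12], descend [8, 12]
    N8 x:[18,51/2] y:[0,10] z:[6,47/2] -> miss, prune
    N12 x:[11/2,19] y:[-1/2,12] z:[17/2,49/2] -> hit [17/2,12], descend [7, 10]
      N7 x:[11/2,16] y:[-1/2,12] z:[19,49/2] -> miss, prune
      N10 x:[8,19] y:[7/2,10] z:[17/2,21/2] -> hit [17/2,10] leaf, test {P0(miss), P1(miss), P14(miss)}
  N11 x:[5,53/2] y:[-10,1] z:[5,49/2] -> miss, prune

Summary -> nodes [0, 4, 8, 12, 7, 10, 11]; box-tests=7; leaf-entries=1; first=miss

== RESULT ==
[0, 4, 8, 12, 7, 10, 11]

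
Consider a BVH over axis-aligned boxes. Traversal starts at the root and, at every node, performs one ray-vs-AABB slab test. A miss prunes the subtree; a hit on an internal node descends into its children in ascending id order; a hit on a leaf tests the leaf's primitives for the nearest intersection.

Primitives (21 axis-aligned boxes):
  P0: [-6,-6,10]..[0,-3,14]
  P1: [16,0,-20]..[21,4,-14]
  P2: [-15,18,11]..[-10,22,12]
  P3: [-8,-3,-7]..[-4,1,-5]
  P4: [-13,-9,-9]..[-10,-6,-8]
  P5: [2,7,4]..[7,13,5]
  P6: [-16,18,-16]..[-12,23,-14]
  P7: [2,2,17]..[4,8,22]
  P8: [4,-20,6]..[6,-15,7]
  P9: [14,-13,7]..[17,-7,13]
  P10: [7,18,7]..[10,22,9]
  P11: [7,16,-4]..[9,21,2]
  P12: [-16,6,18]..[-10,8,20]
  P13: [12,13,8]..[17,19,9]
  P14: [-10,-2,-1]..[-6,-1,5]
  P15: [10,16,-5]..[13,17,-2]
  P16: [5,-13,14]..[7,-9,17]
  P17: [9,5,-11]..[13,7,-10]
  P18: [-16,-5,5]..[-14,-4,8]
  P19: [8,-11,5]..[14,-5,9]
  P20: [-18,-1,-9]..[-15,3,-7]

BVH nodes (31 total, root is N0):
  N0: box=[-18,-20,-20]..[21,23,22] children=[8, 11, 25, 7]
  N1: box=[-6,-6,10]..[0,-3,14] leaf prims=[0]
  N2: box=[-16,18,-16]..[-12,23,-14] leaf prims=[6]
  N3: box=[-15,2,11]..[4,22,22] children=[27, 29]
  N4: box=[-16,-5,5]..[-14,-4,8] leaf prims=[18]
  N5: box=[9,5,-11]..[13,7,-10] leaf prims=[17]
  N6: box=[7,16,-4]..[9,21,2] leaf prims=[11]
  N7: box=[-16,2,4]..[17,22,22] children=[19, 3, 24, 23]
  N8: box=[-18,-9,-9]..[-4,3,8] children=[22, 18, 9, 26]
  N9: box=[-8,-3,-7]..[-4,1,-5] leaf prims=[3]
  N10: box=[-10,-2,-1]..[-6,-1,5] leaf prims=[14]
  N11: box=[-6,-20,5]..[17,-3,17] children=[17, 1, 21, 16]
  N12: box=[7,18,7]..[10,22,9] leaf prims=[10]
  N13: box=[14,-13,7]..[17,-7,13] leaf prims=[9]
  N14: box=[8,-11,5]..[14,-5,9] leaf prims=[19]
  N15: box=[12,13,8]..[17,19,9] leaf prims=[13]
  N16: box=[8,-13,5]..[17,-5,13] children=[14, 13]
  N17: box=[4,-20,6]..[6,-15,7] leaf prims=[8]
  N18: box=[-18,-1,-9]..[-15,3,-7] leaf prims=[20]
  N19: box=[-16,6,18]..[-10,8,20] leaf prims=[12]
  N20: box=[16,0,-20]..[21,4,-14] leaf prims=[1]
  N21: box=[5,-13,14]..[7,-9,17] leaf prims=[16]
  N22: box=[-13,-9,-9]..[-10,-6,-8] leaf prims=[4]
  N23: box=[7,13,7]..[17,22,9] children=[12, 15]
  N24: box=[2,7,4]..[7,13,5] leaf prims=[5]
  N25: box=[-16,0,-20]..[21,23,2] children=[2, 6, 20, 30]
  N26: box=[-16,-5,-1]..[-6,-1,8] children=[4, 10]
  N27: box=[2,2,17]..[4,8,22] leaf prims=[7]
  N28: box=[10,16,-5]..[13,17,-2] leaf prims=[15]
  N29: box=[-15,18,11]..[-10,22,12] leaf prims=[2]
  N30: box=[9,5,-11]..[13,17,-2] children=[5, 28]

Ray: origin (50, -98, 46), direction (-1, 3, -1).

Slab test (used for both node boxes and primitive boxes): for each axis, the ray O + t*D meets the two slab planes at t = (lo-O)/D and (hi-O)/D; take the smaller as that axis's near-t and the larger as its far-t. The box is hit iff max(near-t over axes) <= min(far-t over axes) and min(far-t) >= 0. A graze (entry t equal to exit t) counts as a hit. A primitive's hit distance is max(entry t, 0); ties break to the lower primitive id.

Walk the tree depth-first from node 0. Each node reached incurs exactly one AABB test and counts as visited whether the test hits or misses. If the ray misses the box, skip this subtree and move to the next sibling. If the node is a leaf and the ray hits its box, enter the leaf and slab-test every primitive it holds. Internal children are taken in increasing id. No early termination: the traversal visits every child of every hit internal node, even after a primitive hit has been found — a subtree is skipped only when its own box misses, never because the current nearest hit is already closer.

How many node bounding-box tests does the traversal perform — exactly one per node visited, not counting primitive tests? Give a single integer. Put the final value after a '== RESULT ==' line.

Traverse from the root:
N0 x:[29,68] y:[26,121/3] z:[24,66] -> hit [29,121/3], descend [7, 8, 11, 25]
  N7 x:[33,66] y:[100/3,40] z:[24,42] -> hit [100/3,40], descend [3, 19, 23, 24]
    N3 x:[46,65] y:[100/3,40] z:[24,35] -> miss, prune
    N19 x:[60,66] y:[104/3,106/3] z:[26,28] -> miss, prune
    N23 x:[33,43] y:[37,40] z:[37,39] -> hit [37,39], descend [12, 15]
      N12 x:[40,43] y:[116/3,40] z:[37,39] -> miss, prune
      N15 x:[33,38] y:[37,39] z:[37,38] -> hit [37,38] leaf, test {P13@t=37}
    N24 x:[43,48] y:[35,37] z:[41,42] -> miss, prune
  N8 x:[54,68] y:[89/3,101/3] z:[38,55] -> miss, prune
  N11 x:[33,56] y:[26,95/3] z:[29,41] -> miss, prune
  N25 x:[29,66] y:[98/3,121/3] z:[44,66] -> miss, prune

Summary -> nodes [0, 7, 3, 19, 23, 12, 15, 24, 8, 11, 25]; box-tests=11; leaf-entries=1; first=P13

== RESULT ==
11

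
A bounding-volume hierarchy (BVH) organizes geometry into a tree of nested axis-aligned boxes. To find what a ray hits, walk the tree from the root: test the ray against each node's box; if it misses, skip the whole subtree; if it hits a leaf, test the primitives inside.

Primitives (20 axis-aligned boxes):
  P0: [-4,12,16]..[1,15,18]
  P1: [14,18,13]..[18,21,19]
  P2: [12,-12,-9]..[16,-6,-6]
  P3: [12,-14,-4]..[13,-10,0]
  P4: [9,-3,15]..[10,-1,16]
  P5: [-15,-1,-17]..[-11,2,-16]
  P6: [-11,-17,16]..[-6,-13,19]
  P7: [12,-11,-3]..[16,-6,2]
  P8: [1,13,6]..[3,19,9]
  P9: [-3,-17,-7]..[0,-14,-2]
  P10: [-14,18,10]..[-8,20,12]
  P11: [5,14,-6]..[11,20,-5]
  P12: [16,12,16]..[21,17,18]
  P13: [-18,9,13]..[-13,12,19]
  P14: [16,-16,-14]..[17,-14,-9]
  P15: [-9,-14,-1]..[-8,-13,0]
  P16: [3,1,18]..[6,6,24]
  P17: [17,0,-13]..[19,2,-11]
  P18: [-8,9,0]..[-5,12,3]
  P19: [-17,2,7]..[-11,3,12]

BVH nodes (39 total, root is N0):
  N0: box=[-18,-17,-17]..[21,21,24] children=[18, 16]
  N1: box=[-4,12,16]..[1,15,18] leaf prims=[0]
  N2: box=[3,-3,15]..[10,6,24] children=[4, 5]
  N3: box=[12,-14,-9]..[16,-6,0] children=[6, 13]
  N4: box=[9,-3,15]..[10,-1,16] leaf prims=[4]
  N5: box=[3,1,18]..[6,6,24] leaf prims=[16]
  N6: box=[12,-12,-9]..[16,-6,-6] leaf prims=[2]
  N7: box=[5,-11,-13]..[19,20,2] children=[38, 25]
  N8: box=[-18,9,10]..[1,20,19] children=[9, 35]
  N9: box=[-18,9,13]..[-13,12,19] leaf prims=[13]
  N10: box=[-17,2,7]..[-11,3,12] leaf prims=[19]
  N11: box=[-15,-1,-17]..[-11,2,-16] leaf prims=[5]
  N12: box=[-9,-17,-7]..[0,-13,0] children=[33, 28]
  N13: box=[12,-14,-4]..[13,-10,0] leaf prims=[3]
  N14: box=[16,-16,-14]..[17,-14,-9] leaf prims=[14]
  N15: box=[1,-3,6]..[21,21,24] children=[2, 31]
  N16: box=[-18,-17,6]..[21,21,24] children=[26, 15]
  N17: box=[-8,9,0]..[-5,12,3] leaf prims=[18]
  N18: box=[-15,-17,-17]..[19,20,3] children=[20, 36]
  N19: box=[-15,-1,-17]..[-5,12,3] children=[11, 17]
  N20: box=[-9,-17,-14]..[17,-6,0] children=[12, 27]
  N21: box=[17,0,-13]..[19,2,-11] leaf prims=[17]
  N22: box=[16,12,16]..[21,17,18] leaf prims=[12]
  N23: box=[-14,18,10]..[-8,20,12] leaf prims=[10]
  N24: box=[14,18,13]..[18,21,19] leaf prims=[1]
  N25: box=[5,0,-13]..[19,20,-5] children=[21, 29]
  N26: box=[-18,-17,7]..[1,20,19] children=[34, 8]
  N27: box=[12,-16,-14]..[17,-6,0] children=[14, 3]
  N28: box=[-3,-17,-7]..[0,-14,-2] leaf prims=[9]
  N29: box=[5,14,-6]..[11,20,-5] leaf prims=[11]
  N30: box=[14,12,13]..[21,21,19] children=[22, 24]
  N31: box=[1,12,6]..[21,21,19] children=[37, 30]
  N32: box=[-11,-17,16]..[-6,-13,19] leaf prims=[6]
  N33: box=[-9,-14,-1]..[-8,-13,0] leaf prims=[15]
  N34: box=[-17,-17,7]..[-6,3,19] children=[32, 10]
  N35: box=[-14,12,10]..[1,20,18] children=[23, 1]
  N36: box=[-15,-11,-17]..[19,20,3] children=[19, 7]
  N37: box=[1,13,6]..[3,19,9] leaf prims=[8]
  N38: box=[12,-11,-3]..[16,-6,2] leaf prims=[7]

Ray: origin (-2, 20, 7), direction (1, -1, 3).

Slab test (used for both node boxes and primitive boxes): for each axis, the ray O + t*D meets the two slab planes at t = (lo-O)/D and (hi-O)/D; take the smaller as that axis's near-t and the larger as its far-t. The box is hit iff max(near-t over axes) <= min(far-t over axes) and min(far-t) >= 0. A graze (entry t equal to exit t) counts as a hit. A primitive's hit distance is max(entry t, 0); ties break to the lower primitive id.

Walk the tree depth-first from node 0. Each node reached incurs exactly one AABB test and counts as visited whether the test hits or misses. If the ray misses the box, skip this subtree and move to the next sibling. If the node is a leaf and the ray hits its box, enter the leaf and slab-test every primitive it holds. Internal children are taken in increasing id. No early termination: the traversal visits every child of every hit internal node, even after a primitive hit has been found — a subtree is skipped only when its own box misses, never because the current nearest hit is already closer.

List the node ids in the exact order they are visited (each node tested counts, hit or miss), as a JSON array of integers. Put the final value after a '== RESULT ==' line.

Walk:
N0 x:[-16,23] y:[-1,37] z:[-8,17/3] -> hit [-1,17/3], descend [16, 18]
  N16 x:[-16,23] y:[-1,37] z:[-1/3,17/3] -> hit [-1/3,17/3], descend [15, 26]
    N15 x:[3,23] y:[-1,23] z:[-1/3,17/3] -> hit [3,17/3], descend [2, 31]
      N2 x:[5,12] y:[14,23] z:[8/3,17/3] -> miss, prune
      N31 x:[3,23] y:[-1,8] z:[-1/3,4] -> hit [3,4], descend [30, 37]
        N30 x:[16,23] y:[-1,8] z:[2,4] -> miss, prune
        N37 x:[3,5] y:[1,7] z:[-1/3,2/3] -> miss, prune
    N26 x:[-16,3] y:[0,37] z:[0,4] -> hit [0,3], descend [8, 34]
      N8 x:[-16,3] y:[0,11] z:[1,4] -> hit [1,3], descend [9, 35]
        N9 x:[-16,-11] y:[8,11] z:[2,4] -> miss, prune
        N35 x:[-12,3] y:[0,8] z:[1,11/3] -> hit [1,3], descend [1, 23]
          N1 x:[-2,3] y:[5,8] z:[3,11/3] -> miss, prune
          N23 x:[-12,-6] y:[0,2] z:[1,5/3] -> miss, prune
      N34 x:[-15,-4] y:[17,37] z:[0,4] -> miss, prune
  N18 x:[-13,21] y:[0,37] z:[-8,-4/3] -> miss, prune

15 AABB tests over nodes [0, 16, 15, 2, 31, 30, 37, 26, 8, 9, 35, 1, 23, 34, 18]; 0 leaves entered; closest miss.

== RESULT ==
[0, 16, 15, 2, 31, 30, 37, 26, 8, 9, 35, 1, 23, 34, 18]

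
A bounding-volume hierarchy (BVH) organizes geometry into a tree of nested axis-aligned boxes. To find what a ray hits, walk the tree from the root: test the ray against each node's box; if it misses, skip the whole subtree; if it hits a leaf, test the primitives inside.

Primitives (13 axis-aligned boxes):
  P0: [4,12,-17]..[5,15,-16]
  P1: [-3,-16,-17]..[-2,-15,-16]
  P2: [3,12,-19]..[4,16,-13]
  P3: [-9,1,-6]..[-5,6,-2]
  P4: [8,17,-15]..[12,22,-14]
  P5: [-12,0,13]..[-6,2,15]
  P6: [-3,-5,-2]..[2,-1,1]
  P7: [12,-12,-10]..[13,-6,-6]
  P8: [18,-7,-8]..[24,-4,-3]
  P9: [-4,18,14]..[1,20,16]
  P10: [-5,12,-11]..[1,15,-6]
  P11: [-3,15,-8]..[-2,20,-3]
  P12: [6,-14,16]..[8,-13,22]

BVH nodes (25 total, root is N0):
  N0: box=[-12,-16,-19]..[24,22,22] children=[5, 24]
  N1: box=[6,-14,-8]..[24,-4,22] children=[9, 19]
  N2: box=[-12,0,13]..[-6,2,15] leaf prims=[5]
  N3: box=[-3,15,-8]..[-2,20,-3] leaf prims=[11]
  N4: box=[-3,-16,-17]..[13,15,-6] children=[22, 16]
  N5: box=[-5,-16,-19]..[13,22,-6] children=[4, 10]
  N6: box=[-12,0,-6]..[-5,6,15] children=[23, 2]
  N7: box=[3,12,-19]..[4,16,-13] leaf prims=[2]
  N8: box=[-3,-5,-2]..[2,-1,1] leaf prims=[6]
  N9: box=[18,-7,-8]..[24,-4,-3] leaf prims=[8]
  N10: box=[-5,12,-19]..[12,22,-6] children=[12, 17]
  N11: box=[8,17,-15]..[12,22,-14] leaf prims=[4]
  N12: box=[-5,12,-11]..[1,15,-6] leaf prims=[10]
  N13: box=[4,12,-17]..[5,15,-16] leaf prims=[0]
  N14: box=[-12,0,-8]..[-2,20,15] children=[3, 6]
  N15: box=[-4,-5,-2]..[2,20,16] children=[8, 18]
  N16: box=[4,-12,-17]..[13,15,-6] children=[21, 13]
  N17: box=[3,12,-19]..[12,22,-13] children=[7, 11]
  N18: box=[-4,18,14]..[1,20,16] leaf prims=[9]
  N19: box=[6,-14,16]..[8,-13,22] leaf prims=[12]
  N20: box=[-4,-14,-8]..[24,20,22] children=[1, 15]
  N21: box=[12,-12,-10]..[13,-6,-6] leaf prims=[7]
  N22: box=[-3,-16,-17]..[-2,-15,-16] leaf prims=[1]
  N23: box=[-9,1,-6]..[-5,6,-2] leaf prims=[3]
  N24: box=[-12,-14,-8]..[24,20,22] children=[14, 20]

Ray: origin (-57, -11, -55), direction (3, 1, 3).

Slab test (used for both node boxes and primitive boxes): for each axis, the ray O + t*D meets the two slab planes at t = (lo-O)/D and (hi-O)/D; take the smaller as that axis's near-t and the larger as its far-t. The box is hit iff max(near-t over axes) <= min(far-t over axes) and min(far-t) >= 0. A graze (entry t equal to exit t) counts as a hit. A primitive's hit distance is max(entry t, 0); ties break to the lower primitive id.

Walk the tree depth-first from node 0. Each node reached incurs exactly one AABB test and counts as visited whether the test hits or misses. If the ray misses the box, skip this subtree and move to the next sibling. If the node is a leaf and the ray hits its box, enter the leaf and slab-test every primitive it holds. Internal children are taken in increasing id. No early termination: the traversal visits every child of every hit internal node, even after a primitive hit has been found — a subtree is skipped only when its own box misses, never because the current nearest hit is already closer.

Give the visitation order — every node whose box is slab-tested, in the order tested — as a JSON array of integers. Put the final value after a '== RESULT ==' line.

Walk:
N0 x:[15,27] y:[-5,33] z:[12,77/3] -> hit [15,77/3], descend [5, 24]
  N5 x:[52/3,70/3] y:[-5,33] z:[12,49/3] -> miss, prune
  N24 x:[15,27] y:[-3,31] z:[47/3,77/3] -> hit [47/3,77/3], descend [14, 20]
    N14 x:[15,55/3] y:[11,31] z:[47/3,70/3] -> hit [47/3,55/3], descend [3, 6]
      N3 x:[18,55/3] y:[26,31] z:[47/3,52/3] -> miss, prune
      N6 x:[15,52/3] y:[11,17] z:[49/3,70/3] -> hit [49/3,17], descend [2, 23]
        N2 x:[15,17] y:[11,13] z:[68/3,70/3] -> miss, prune
        N23 x:[16,52/3] y:[12,17] z:[49/3,53/3] -> hit [49/3,17] leaf, test {P3@t=49/3}
    N20 x:[53/3,27] y:[-3,31] z:[47/3,77/3] -> hit [53/3,77/3], descend [1, 15]
      N1 x:[21,27] y:[-3,7] z:[47/3,77/3] -> miss, prune
      N15 x:[53/3,59/3] y:[6,31] z:[53/3,71/3] -> hit [53/3,59/3], descend [8, 18]
        N8 x:[18,59/3] y:[6,10] z:[53/3,56/3] -> miss, prune
        N18 x:[53/3,58/3] y:[29,31] z:[23,71/3] -> miss, prune

Summary -> nodes [0, 5, 24, 14, 3, 6, 2, 23, 20, 1, 15, 8, 18]; box-tests=13; leaf-entries=1; first=P3

== RESULT ==
[0, 5, 24, 14, 3, 6, 2, 23, 20, 1, 15, 8, 18]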